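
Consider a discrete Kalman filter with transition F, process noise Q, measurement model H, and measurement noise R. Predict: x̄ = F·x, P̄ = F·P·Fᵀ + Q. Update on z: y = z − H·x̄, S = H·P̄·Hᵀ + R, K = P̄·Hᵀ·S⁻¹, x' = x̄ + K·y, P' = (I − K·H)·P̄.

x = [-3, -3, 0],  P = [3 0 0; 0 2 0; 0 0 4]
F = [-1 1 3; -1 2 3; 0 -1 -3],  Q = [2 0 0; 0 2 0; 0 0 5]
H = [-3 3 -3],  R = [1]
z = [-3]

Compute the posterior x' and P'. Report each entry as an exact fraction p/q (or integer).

x̄ = F·x = [0, -3, 3]
P̄ = F·P·Fᵀ + Q = [43 43 -38; 43 49 -40; -38 -40 43]
y = z − H·x̄ = [15]
S = H·P̄·Hᵀ + R = [478]
K = P̄·Hᵀ·S⁻¹ = [57/239; 69/239; -135/478]
x' = x̄ + K·y = [855/239, 318/239, -591/478]
P' = (I − K·H)·P̄ = [3779/239 2411/239 -1387/239; 2411/239 2189/239 -245/239; -1387/239 -245/239 2329/478]

x' = [855/239, 318/239, -591/478]
P' = [3779/239 2411/239 -1387/239; 2411/239 2189/239 -245/239; -1387/239 -245/239 2329/478]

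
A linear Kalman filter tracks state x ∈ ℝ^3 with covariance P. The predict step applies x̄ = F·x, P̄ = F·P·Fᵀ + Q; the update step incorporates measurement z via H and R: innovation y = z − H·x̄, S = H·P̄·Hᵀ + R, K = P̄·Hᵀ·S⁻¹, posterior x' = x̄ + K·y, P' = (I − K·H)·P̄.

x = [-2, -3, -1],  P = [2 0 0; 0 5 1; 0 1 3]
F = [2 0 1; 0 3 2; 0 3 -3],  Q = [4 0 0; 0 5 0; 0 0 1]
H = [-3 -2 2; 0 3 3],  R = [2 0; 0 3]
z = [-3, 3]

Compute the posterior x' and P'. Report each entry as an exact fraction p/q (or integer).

x̄ = F·x = [-5, -11, -6]
P̄ = F·P·Fᵀ + Q = [15 9 -6; 9 74 24; -6 24 55]
y = z − H·x̄ = [-28, 54]
S = H·P̄·Hᵀ + R = [641 -141; -141 1596]
K = P̄·Hᵀ·S⁻¹ = [-39477/334385 -1602/334385; -53746/334385 56849/334385; 53699/334385 54399/334385]
x' = x̄ + K·y = [-653077/334385, 896499/334385, -572336/334385]
P' = (I − K·H)·P̄ = [2069418/334385 -1533126/334385 1531524/334385; -1533126/334385 1205142/334385 -1148293/334385; 1531524/334385 -1148293/334385 1202692/334385]

x' = [-653077/334385, 896499/334385, -572336/334385]
P' = [2069418/334385 -1533126/334385 1531524/334385; -1533126/334385 1205142/334385 -1148293/334385; 1531524/334385 -1148293/334385 1202692/334385]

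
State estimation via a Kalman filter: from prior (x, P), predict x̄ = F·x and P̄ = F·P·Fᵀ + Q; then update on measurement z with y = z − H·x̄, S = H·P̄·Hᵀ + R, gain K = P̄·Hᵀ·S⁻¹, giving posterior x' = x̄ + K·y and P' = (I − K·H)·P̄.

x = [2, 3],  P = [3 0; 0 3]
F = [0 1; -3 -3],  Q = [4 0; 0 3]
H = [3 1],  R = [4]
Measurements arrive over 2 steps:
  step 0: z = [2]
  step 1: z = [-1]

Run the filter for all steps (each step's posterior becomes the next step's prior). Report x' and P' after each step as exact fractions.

step 0: x̄ = F·x = [3, -15]
step 0: P̄ = F·P·Fᵀ + Q = [7 -9; -9 57]
step 0: y = z − H·x̄ = [8]
step 0: S = H·P̄·Hᵀ + R = [70]
step 0: K = P̄·Hᵀ·S⁻¹ = [6/35; 3/7]
step 0: x' = x̄ + K·y = [153/35, -81/7]
step 0: P' = (I − K·H)·P̄ = [173/35 -99/7; -99/7 309/7]
step 1: x̄ = F·x = [-81/7, 108/5]
step 1: P̄ = F·P·Fᵀ + Q = [337/7 -90; -90 951/5]
step 1: y = z − H·x̄ = [424/35]
step 1: S = H·P̄·Hᵀ + R = [3062/35]
step 1: K = P̄·Hᵀ·S⁻¹ = [1905/3062; -2793/3062]
step 1: x' = x̄ + K·y = [-6177/1531, 16152/1531]
step 1: P' = (I − K·H)·P̄ = [43727/3062 -123561/3062; -123561/3062 359511/3062]

step 0: x' = [153/35, -81/7], P' = [173/35 -99/7; -99/7 309/7]
step 1: x' = [-6177/1531, 16152/1531], P' = [43727/3062 -123561/3062; -123561/3062 359511/3062]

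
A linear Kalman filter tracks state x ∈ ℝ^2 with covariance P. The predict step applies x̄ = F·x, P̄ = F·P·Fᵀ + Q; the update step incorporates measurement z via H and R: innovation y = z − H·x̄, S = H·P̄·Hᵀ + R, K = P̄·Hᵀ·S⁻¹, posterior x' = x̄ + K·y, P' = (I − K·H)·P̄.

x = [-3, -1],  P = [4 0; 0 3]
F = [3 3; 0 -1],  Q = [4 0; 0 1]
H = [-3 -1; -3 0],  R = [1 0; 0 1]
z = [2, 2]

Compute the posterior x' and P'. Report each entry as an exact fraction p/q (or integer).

x' = [-459/710, -13/71]
P' = [127/1420 -57/284; -57/284 337/284]

x̄ = F·x = [-12, 1]
P̄ = F·P·Fᵀ + Q = [67 -9; -9 4]
y = z − H·x̄ = [-33, -34]
S = H·P̄·Hᵀ + R = [554 576; 576 604]
K = P̄·Hᵀ·S⁻¹ = [-24/355 -381/1420; -83/142 171/284]
x' = x̄ + K·y = [-459/710, -13/71]
P' = (I − K·H)·P̄ = [127/1420 -57/284; -57/284 337/284]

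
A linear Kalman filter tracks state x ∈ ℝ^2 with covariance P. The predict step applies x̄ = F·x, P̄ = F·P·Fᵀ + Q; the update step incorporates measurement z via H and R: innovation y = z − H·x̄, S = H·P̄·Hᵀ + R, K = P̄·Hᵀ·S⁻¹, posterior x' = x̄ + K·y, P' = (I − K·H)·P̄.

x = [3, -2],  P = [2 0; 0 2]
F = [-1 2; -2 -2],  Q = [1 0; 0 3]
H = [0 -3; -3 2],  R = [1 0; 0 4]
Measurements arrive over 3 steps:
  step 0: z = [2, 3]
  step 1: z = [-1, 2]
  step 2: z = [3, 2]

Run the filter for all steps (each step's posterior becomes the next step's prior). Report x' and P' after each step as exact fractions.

step 0: x' = [-19/11, -8/11], P' = [1941/4136 571/8272; 571/8272 1813/16544]
step 1: x' = [-1251008/4193353, 1805015/4193353], P' = [1589112/4193353 240310/4193353; 240310/4193353 448553/4193353]
step 2: x' = [-1422313703/1925294662, -3479908541/3850589324], P' = [362046267/962647331 108436033/1925294662; 108436033/1925294662 410500543/3850589324]

step 0: x̄ = F·x = [-7, -2]
step 0: P̄ = F·P·Fᵀ + Q = [11 -4; -4 19]
step 0: y = z − H·x̄ = [-4, -14]
step 0: S = H·P̄·Hᵀ + R = [172 -150; -150 227]
step 0: K = P̄·Hᵀ·S⁻¹ = [-1713/8272 -1313/4136; -5439/16544 25/8272]
step 0: x' = x̄ + K·y = [-19/11, -8/11]
step 0: P' = (I − K·H)·P̄ = [1941/4136 571/8272; 571/8272 1813/16544]
step 1: x̄ = F·x = [3/11, 54/11]
step 1: P̄ = F·P·Fᵀ + Q = [1687/1034 749/2068; 749/2068 24269/4136]
step 1: y = z − H·x̄ = [151/11, -7]
step 1: S = H·P̄·Hᵀ + R = [222557/4136 -3003/94; -3003/94 1777/47]
step 1: K = P̄·Hᵀ·S⁻¹ = [-720930/4193353 -1071679/4193353; -1345659/4193353 44044/4193353]
step 1: x' = x̄ + K·y = [-1251008/4193353, 1805015/4193353]
step 1: P' = (I − K·H)·P̄ = [1589112/4193353 240310/4193353; 240310/4193353 448553/4193353]
step 2: x̄ = F·x = [4861038/4193353, -1108014/4193353]
step 2: P̄ = F·P·Fᵀ + Q = [6615437/4193353 903392/4193353; 903392/4193353 22653199/4193353]
step 2: y = z − H·x̄ = [9256017/4193353, 25185848/4193353]
step 2: S = H·P̄·Hᵀ + R = [208072144/4193353 -127788666/4193353; -127788666/4193353 156084437/4193353]
step 2: K = P̄·Hᵀ·S⁻¹ = [-325308099/1925294662 -244425692/962647331; -1231501629/3850589324 21298111/1925294662]
step 2: x' = x̄ + K·y = [-1422313703/1925294662, -3479908541/3850589324]
step 2: P' = (I − K·H)·P̄ = [362046267/962647331 108436033/1925294662; 108436033/1925294662 410500543/3850589324]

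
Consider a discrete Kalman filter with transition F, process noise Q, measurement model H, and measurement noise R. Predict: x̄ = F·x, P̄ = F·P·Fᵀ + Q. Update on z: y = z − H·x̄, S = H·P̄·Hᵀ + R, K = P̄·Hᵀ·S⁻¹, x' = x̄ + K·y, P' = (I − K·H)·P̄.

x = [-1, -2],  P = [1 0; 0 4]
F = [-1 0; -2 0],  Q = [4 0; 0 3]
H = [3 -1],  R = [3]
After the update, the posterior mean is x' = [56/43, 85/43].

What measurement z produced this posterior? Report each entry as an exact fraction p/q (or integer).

x̄ = F·x = [1, 2]
P̄ = F·P·Fᵀ + Q = [5 2; 2 7]
S = H·P̄·Hᵀ + R = [43]
K = P̄·Hᵀ·S⁻¹ = [13/43; -1/43]
x' − x̄ = [13/43, -1/43] = K·y
y = (KᵀK)⁻¹·Kᵀ·(x' − x̄) = [1]
z = y + H·x̄ = [1] + [1] = [2]

z = [2]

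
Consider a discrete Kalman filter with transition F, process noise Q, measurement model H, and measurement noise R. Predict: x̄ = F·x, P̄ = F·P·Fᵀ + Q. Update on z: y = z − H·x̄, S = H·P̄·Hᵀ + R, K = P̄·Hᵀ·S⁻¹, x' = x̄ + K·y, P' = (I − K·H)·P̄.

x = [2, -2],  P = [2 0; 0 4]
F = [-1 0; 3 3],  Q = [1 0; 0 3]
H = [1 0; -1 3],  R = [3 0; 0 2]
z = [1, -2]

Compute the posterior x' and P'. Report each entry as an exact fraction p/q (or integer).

x̄ = F·x = [-2, 0]
P̄ = F·P·Fᵀ + Q = [3 -6; -6 57]
y = z − H·x̄ = [3, -4]
S = H·P̄·Hᵀ + R = [6 -21; -21 554]
K = P̄·Hᵀ·S⁻¹ = [407/961 -21/961; 131/961 312/961]
x' = x̄ + K·y = [-617/961, -855/961]
P' = (I − K·H)·P̄ = [1221/961 393/961; 393/961 339/961]

x' = [-617/961, -855/961]
P' = [1221/961 393/961; 393/961 339/961]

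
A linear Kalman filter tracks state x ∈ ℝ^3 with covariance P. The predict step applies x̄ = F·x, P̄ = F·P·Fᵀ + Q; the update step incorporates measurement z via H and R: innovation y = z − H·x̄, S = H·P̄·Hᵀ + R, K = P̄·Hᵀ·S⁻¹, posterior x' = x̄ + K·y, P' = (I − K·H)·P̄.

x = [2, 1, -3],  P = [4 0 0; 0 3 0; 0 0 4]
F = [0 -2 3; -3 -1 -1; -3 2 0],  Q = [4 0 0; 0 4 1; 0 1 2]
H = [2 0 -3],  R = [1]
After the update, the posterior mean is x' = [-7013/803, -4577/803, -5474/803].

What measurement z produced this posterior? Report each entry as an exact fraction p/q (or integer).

x̄ = F·x = [-11, -4, -4]
P̄ = F·P·Fᵀ + Q = [52 -6 -12; -6 47 31; -12 31 50]
S = H·P̄·Hᵀ + R = [803]
K = P̄·Hᵀ·S⁻¹ = [140/803; -105/803; -174/803]
x' − x̄ = [1820/803, -1365/803, -2262/803] = K·y
y = (KᵀK)⁻¹·Kᵀ·(x' − x̄) = [13]
z = y + H·x̄ = [13] + [-10] = [3]

z = [3]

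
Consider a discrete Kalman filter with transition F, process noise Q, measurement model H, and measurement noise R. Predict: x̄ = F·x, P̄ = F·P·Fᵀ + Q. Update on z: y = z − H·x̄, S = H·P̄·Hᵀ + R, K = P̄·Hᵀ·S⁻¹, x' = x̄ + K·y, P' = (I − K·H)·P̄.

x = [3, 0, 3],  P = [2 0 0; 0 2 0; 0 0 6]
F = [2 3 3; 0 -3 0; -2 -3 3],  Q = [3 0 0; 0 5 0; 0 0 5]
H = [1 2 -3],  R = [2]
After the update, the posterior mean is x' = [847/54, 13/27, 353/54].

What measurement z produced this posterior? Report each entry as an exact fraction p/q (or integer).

x̄ = F·x = [15, 0, 3]
P̄ = F·P·Fᵀ + Q = [83 -18 28; -18 23 18; 28 18 85]
S = H·P̄·Hᵀ + R = [486]
K = P̄·Hᵀ·S⁻¹ = [-37/486; -13/243; -191/486]
x' − x̄ = [37/54, 13/27, 191/54] = K·y
y = (KᵀK)⁻¹·Kᵀ·(x' − x̄) = [-9]
z = y + H·x̄ = [-9] + [6] = [-3]

z = [-3]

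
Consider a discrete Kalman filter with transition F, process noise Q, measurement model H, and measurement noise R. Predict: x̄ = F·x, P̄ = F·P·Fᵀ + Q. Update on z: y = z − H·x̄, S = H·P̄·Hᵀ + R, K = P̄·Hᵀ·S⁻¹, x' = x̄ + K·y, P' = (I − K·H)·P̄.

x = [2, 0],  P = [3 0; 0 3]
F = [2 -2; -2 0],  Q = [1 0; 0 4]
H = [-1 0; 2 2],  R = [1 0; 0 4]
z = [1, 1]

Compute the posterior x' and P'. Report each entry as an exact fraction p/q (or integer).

x̄ = F·x = [4, -4]
P̄ = F·P·Fᵀ + Q = [25 -12; -12 16]
y = z − H·x̄ = [5, 1]
S = H·P̄·Hᵀ + R = [26 -26; -26 72]
K = P̄·Hᵀ·S⁻¹ = [-281/299 1/46; 268/299 10/23]
x' = x̄ + K·y = [-405/598, 274/299]
P' = (I − K·H)·P̄ = [281/299 -268/299; -268/299 528/299]

x' = [-405/598, 274/299]
P' = [281/299 -268/299; -268/299 528/299]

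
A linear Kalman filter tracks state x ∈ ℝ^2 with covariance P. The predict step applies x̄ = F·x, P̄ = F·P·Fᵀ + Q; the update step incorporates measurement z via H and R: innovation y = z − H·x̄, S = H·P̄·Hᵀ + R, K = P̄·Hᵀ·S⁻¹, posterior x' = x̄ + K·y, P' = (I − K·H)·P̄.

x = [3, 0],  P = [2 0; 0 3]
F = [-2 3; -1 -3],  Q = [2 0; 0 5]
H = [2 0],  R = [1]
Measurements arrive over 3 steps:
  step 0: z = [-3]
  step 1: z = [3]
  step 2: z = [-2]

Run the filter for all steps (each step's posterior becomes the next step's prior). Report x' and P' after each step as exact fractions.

step 0: x' = [-228/149, -861/149], P' = [37/149 -23/149; -23/149 2950/149]
step 1: x' = [161505/109237, 385833/109237], P' = [27272/109237 -26545/109237; -26545/109237 1020422/109237]
step 2: x' = [-5497873/5632691, -22551388/5632691], P' = [9829900/39428837 -9208889/39428837; -9208889/39428837 359061853/39428837]

step 0: x̄ = F·x = [-6, -3]
step 0: P̄ = F·P·Fᵀ + Q = [37 -23; -23 34]
step 0: y = z − H·x̄ = [9]
step 0: S = H·P̄·Hᵀ + R = [149]
step 0: K = P̄·Hᵀ·S⁻¹ = [74/149; -46/149]
step 0: x' = x̄ + K·y = [-228/149, -861/149]
step 0: P' = (I − K·H)·P̄ = [37/149 -23/149; -23/149 2950/149]
step 1: x̄ = F·x = [-2127/149, 2811/149]
step 1: P̄ = F·P·Fᵀ + Q = [27272/149 -26545/149; -26545/149 27194/149]
step 1: y = z − H·x̄ = [4701/149]
step 1: S = H·P̄·Hᵀ + R = [109237/149]
step 1: K = P̄·Hᵀ·S⁻¹ = [54544/109237; -53090/109237]
step 1: x' = x̄ + K·y = [161505/109237, 385833/109237]
step 1: P' = (I − K·H)·P̄ = [27272/109237 -26545/109237; -26545/109237 1020422/109237]
step 2: x̄ = F·x = [834489/109237, -1319004/109237]
step 2: P̄ = F·P·Fᵀ + Q = [9829900/109237 -9208889/109237; -9208889/109237 9597985/109237]
step 2: y = z − H·x̄ = [-1887452/109237]
step 2: S = H·P̄·Hᵀ + R = [39428837/109237]
step 2: K = P̄·Hᵀ·S⁻¹ = [19659800/39428837; -18417778/39428837]
step 2: x' = x̄ + K·y = [-5497873/5632691, -22551388/5632691]
step 2: P' = (I − K·H)·P̄ = [9829900/39428837 -9208889/39428837; -9208889/39428837 359061853/39428837]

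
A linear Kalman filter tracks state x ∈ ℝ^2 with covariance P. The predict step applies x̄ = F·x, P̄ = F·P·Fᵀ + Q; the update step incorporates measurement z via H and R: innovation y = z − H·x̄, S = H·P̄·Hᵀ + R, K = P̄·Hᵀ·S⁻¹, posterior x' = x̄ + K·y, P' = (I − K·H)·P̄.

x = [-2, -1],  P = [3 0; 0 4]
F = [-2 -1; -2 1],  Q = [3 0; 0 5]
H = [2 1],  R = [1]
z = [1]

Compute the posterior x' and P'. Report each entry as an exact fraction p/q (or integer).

x' = [49/65, -27/65]
P' = [177/65 -331/65; -331/65 1361/130]

x̄ = F·x = [5, 3]
P̄ = F·P·Fᵀ + Q = [19 8; 8 21]
y = z − H·x̄ = [-12]
S = H·P̄·Hᵀ + R = [130]
K = P̄·Hᵀ·S⁻¹ = [23/65; 37/130]
x' = x̄ + K·y = [49/65, -27/65]
P' = (I − K·H)·P̄ = [177/65 -331/65; -331/65 1361/130]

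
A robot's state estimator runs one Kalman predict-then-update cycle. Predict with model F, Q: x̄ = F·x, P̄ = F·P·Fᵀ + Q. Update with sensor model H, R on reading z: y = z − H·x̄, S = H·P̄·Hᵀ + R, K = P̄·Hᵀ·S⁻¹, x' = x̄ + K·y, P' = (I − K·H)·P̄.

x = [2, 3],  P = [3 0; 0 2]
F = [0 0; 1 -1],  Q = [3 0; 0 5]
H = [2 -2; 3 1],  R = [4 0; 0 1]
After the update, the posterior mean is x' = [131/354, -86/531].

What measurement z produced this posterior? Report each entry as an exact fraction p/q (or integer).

x̄ = F·x = [0, -1]
P̄ = F·P·Fᵀ + Q = [3 0; 0 10]
S = H·P̄·Hᵀ + R = [56 -2; -2 38]
K = P̄·Hᵀ·S⁻¹ = [41/354 43/177; -185/531 130/531]
x' − x̄ = [131/354, 445/531] = K·y
y = (KᵀK)⁻¹·Kᵀ·(x' − x̄) = [-1, 2]
z = y + H·x̄ = [-1, 2] + [2, -1] = [1, 1]

z = [1, 1]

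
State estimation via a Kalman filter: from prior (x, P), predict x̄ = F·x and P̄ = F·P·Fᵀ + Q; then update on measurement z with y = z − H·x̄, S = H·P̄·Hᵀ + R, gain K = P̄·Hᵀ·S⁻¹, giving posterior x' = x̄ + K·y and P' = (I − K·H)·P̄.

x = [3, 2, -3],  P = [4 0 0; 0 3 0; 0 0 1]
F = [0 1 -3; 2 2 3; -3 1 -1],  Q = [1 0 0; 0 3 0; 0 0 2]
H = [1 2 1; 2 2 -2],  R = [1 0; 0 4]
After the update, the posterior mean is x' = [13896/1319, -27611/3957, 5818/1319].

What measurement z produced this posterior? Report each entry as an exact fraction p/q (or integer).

z = [1, -2]

x̄ = F·x = [11, 1, -4]
P̄ = F·P·Fᵀ + Q = [13 -3 6; -3 40 -21; 6 -21 42]
S = H·P̄·Hᵀ + R = [132 126; 126 480]
K = P̄·Hᵀ·S⁻¹ = [436/3957 -97/7914; 1022/3957 688/3957; 479/1319 -439/1319]
x' − x̄ = [-613/1319, -31568/3957, 11094/1319] = K·y
y = (KᵀK)⁻¹·Kᵀ·(x' − x̄) = [-8, -34]
z = y + H·x̄ = [-8, -34] + [9, 32] = [1, -2]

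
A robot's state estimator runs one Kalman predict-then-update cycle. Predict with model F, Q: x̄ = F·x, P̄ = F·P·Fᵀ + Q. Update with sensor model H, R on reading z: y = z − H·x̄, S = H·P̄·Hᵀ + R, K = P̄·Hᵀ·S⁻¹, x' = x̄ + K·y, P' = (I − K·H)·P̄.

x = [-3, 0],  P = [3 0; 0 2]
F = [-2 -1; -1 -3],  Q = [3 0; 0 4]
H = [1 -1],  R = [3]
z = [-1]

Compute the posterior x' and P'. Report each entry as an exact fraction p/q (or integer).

x' = [106/21, 115/21]
P' = [332/21 317/21; 317/21 356/21]

x̄ = F·x = [6, 3]
P̄ = F·P·Fᵀ + Q = [17 12; 12 25]
y = z − H·x̄ = [-4]
S = H·P̄·Hᵀ + R = [21]
K = P̄·Hᵀ·S⁻¹ = [5/21; -13/21]
x' = x̄ + K·y = [106/21, 115/21]
P' = (I − K·H)·P̄ = [332/21 317/21; 317/21 356/21]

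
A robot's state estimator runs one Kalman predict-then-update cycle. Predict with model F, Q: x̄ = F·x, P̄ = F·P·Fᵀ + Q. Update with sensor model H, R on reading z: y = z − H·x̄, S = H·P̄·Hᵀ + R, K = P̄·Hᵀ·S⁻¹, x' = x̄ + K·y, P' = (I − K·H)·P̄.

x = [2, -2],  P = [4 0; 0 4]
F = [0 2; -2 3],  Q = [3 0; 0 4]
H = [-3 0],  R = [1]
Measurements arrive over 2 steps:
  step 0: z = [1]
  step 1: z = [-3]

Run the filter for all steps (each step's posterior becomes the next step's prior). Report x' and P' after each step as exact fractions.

step 0: x̄ = F·x = [-4, -10]
step 0: P̄ = F·P·Fᵀ + Q = [19 24; 24 56]
step 0: y = z − H·x̄ = [-11]
step 0: S = H·P̄·Hᵀ + R = [172]
step 0: K = P̄·Hᵀ·S⁻¹ = [-57/172; -18/43]
step 0: x' = x̄ + K·y = [-61/172, -232/43]
step 0: P' = (I − K·H)·P̄ = [19/172 6/43; 6/43 1112/43]
step 1: x̄ = F·x = [-464/43, -1331/86]
step 1: P̄ = F·P·Fᵀ + Q = [4577/43 6648/43; 6648/43 10127/43]
step 1: y = z − H·x̄ = [-1521/43]
step 1: S = H·P̄·Hᵀ + R = [41236/43]
step 1: K = P̄·Hᵀ·S⁻¹ = [-13731/41236; -4986/10309]
step 1: x' = x̄ + K·y = [241/244, 199/122]
step 1: P' = (I − K·H)·P̄ = [4577/41236 1662/10309; 1662/10309 115313/10309]

step 0: x' = [-61/172, -232/43], P' = [19/172 6/43; 6/43 1112/43]
step 1: x' = [241/244, 199/122], P' = [4577/41236 1662/10309; 1662/10309 115313/10309]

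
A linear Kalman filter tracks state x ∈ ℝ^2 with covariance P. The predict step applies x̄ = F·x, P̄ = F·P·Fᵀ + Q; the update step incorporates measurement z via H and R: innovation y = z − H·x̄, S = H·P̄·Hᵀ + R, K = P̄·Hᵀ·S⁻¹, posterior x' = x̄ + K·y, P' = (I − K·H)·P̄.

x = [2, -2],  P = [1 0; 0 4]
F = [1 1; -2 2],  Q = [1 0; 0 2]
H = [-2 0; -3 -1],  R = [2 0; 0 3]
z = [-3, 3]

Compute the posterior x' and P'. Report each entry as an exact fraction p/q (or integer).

x' = [66/49, -342/49]
P' = [114/343 -270/343; -270/343 1506/343]

x̄ = F·x = [0, -8]
P̄ = F·P·Fᵀ + Q = [6 6; 6 22]
y = z − H·x̄ = [-3, -5]
S = H·P̄·Hᵀ + R = [26 48; 48 115]
K = P̄·Hᵀ·S⁻¹ = [-114/343 -24/343; 270/343 -232/343]
x' = x̄ + K·y = [66/49, -342/49]
P' = (I − K·H)·P̄ = [114/343 -270/343; -270/343 1506/343]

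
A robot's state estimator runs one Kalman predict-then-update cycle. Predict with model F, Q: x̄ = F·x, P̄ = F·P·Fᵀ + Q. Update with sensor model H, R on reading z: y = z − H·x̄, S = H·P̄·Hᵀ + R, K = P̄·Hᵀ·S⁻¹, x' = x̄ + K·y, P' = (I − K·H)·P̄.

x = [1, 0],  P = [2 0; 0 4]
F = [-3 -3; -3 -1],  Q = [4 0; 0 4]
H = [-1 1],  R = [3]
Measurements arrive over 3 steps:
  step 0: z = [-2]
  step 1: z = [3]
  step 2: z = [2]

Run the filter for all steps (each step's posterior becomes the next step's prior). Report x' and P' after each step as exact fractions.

step 0: x̄ = F·x = [-3, -3]
step 0: P̄ = F·P·Fᵀ + Q = [58 30; 30 26]
step 0: y = z − H·x̄ = [-2]
step 0: S = H·P̄·Hᵀ + R = [27]
step 0: K = P̄·Hᵀ·S⁻¹ = [-28/27; -4/27]
step 0: x' = x̄ + K·y = [-25/27, -73/27]
step 0: P' = (I − K·H)·P̄ = [782/27 698/27; 698/27 686/27]
step 1: x̄ = F·x = [98/9, 148/27]
step 1: P̄ = F·P·Fᵀ + Q = [2876/3 5824/9; 5824/9 12020/27]
step 1: y = z − H·x̄ = [227/27]
step 1: S = H·P̄·Hᵀ + R = [3041/27]
step 1: K = P̄·Hᵀ·S⁻¹ = [-8412/3041; -5452/3041]
step 1: x' = x̄ + K·y = [-37610/3041, -29168/3041]
step 1: P' = (I − K·H)·P̄ = [294500/3041 269264/3041; 269264/3041 252908/3041]
step 2: x̄ = F·x = [200334/3041, 141998/3041]
step 2: P̄ = F·P·Fᵀ + Q = [9785588/3041 6640392/3041; 6640392/3041 4531156/3041]
step 2: y = z − H·x̄ = [64418/3041]
step 2: S = H·P̄·Hᵀ + R = [1045083/3041]
step 2: K = P̄·Hᵀ·S⁻¹ = [-3145196/1045083; -2109236/1045083]
step 2: x' = x̄ + K·y = [2222434/1045083, 4119346/1045083]
step 2: P' = (I − K·H)·P̄ = [109994668/1045083 100559080/1045083; 100559080/1045083 94231372/1045083]

step 0: x' = [-25/27, -73/27], P' = [782/27 698/27; 698/27 686/27]
step 1: x' = [-37610/3041, -29168/3041], P' = [294500/3041 269264/3041; 269264/3041 252908/3041]
step 2: x' = [2222434/1045083, 4119346/1045083], P' = [109994668/1045083 100559080/1045083; 100559080/1045083 94231372/1045083]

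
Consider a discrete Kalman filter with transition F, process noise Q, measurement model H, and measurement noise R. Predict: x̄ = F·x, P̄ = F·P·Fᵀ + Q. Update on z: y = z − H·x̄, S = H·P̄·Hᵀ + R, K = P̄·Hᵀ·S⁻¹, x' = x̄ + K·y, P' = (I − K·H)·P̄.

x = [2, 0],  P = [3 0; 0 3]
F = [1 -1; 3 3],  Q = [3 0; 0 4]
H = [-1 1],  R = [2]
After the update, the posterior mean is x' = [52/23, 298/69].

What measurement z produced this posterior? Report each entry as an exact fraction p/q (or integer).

x̄ = F·x = [2, 6]
P̄ = F·P·Fᵀ + Q = [9 0; 0 58]
S = H·P̄·Hᵀ + R = [69]
K = P̄·Hᵀ·S⁻¹ = [-3/23; 58/69]
x' − x̄ = [6/23, -116/69] = K·y
y = (KᵀK)⁻¹·Kᵀ·(x' − x̄) = [-2]
z = y + H·x̄ = [-2] + [4] = [2]

z = [2]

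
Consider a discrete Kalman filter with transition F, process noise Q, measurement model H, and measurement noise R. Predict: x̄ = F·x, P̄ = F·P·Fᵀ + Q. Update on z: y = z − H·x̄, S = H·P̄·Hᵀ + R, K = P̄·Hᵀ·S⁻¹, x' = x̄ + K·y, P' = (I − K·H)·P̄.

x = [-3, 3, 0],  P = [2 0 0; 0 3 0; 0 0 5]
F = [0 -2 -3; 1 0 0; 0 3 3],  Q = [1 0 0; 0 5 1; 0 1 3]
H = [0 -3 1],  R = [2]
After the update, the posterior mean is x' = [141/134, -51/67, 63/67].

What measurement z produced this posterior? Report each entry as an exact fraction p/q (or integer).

x̄ = F·x = [-6, -3, 9]
P̄ = F·P·Fᵀ + Q = [58 0 -63; 0 7 1; -63 1 75]
S = H·P̄·Hᵀ + R = [134]
K = P̄·Hᵀ·S⁻¹ = [-63/134; -10/67; 36/67]
x' − x̄ = [945/134, 150/67, -540/67] = K·y
y = (KᵀK)⁻¹·Kᵀ·(x' − x̄) = [-15]
z = y + H·x̄ = [-15] + [18] = [3]

z = [3]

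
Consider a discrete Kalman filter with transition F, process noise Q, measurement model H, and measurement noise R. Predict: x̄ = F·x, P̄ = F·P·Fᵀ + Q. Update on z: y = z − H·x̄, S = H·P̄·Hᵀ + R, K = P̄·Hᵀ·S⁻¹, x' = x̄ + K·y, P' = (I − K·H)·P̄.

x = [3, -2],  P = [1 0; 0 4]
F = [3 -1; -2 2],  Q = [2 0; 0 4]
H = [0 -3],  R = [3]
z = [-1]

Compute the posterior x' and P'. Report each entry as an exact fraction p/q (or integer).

x̄ = F·x = [11, -10]
P̄ = F·P·Fᵀ + Q = [15 -14; -14 24]
y = z − H·x̄ = [-31]
S = H·P̄·Hᵀ + R = [219]
K = P̄·Hᵀ·S⁻¹ = [14/73; -24/73]
x' = x̄ + K·y = [369/73, 14/73]
P' = (I − K·H)·P̄ = [507/73 -14/73; -14/73 24/73]

x' = [369/73, 14/73]
P' = [507/73 -14/73; -14/73 24/73]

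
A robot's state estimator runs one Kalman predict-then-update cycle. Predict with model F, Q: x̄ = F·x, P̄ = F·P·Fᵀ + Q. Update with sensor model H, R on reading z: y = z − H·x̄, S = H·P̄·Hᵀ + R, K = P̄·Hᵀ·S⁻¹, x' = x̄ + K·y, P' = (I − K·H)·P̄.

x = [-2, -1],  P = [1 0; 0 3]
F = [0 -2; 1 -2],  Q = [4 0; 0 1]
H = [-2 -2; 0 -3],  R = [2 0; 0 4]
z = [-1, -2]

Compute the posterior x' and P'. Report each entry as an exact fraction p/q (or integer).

x' = [310/1001, 366/1001]
P' = [712/1001 -296/1001; -296/1001 348/1001]

x̄ = F·x = [2, 0]
P̄ = F·P·Fᵀ + Q = [16 12; 12 14]
y = z − H·x̄ = [3, -2]
S = H·P̄·Hᵀ + R = [218 156; 156 130]
K = P̄·Hᵀ·S⁻¹ = [-32/77 222/1001; -4/77 -261/1001]
x' = x̄ + K·y = [310/1001, 366/1001]
P' = (I − K·H)·P̄ = [712/1001 -296/1001; -296/1001 348/1001]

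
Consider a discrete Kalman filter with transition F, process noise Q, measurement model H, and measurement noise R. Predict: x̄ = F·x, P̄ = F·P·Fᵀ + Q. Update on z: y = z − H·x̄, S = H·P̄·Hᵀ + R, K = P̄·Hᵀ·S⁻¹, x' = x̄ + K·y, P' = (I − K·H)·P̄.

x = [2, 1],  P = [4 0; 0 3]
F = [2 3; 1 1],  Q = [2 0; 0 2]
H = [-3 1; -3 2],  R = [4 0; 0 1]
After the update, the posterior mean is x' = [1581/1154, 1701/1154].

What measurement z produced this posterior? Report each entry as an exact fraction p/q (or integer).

x̄ = F·x = [7, 3]
P̄ = F·P·Fᵀ + Q = [45 17; 17 9]
S = H·P̄·Hᵀ + R = [316 270; 270 238]
K = P̄·Hᵀ·S⁻¹ = [-407/1154 -14/577; -543/1154 228/577]
x' − x̄ = [-6497/1154, -1761/1154] = K·y
y = (KᵀK)⁻¹·Kᵀ·(x' − x̄) = [15, 14]
z = y + H·x̄ = [15, 14] + [-18, -15] = [-3, -1]

z = [-3, -1]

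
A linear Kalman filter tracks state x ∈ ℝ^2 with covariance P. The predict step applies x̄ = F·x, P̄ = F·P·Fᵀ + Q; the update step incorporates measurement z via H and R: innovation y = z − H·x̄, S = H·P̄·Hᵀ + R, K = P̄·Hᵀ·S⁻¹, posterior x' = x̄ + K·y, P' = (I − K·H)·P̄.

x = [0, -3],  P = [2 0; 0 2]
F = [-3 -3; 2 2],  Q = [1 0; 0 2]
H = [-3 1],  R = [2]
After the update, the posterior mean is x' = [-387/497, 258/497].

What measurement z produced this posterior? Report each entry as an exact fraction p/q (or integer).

x̄ = F·x = [9, -6]
P̄ = F·P·Fᵀ + Q = [37 -24; -24 18]
S = H·P̄·Hᵀ + R = [497]
K = P̄·Hᵀ·S⁻¹ = [-135/497; 90/497]
x' − x̄ = [-4860/497, 3240/497] = K·y
y = (KᵀK)⁻¹·Kᵀ·(x' − x̄) = [36]
z = y + H·x̄ = [36] + [-33] = [3]

z = [3]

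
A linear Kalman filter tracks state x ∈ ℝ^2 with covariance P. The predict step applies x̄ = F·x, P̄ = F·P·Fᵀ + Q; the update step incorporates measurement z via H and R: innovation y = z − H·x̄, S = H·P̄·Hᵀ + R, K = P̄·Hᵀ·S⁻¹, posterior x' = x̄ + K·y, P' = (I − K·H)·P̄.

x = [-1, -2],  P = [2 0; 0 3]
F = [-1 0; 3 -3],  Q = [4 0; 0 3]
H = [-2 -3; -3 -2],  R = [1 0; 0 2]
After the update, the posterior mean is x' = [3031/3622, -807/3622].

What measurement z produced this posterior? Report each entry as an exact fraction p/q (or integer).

z = [-1, -2]

x̄ = F·x = [1, 3]
P̄ = F·P·Fᵀ + Q = [6 -6; -6 48]
S = H·P̄·Hᵀ + R = [385 246; 246 176]
K = P̄·Hᵀ·S⁻¹ = [633/1811 -1893/3622; -1011/1811 1221/3622]
x' − x̄ = [-591/3622, -11673/3622] = K·y
y = (KᵀK)⁻¹·Kᵀ·(x' − x̄) = [10, 7]
z = y + H·x̄ = [10, 7] + [-11, -9] = [-1, -2]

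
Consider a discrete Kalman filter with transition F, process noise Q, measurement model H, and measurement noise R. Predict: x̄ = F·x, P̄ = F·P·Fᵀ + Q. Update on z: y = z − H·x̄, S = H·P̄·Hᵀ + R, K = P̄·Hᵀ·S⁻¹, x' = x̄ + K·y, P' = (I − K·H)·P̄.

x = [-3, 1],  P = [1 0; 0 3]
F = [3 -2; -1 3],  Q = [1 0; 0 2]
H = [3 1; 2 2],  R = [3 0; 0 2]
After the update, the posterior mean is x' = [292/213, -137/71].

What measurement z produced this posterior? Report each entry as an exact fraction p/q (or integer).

z = [3, -1]

x̄ = F·x = [-11, 6]
P̄ = F·P·Fᵀ + Q = [22 -21; -21 30]
S = H·P̄·Hᵀ + R = [105 24; 24 42]
K = P̄·Hᵀ·S⁻¹ = [307/639 -145/639; -101/213 149/213]
x' − x̄ = [2635/213, -563/71] = K·y
y = (KᵀK)⁻¹·Kᵀ·(x' − x̄) = [30, 9]
z = y + H·x̄ = [30, 9] + [-27, -10] = [3, -1]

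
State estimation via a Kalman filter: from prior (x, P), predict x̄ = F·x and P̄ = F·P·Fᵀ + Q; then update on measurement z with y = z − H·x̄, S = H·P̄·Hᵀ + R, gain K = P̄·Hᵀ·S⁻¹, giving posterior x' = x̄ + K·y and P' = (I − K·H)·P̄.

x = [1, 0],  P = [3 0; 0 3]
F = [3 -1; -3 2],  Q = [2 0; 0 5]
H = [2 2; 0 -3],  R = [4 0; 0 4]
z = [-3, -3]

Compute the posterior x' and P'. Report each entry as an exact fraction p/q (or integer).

x' = [-14079/6622, 279/301]
P' = [4275/3311 -128/301; -128/301 132/301]

x̄ = F·x = [3, -3]
P̄ = F·P·Fᵀ + Q = [32 -33; -33 44]
y = z − H·x̄ = [-3, -12]
S = H·P̄·Hᵀ + R = [44 -66; -66 400]
K = P̄·Hᵀ·S⁻¹ = [2867/6622 96/301; 2/301 -99/301]
x' = x̄ + K·y = [-14079/6622, 279/301]
P' = (I − K·H)·P̄ = [4275/3311 -128/301; -128/301 132/301]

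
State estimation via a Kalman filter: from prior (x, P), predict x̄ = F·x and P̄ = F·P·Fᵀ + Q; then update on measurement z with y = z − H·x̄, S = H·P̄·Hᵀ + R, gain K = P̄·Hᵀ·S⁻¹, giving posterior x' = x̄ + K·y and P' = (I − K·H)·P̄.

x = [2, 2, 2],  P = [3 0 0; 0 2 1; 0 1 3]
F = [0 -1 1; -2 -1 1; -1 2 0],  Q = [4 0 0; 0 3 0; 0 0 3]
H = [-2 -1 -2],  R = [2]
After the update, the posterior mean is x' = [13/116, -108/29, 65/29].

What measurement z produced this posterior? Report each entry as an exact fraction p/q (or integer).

z = [-1]

x̄ = F·x = [0, -4, 2]
P̄ = F·P·Fᵀ + Q = [7 3 -2; 3 18 4; -2 4 14]
S = H·P̄·Hᵀ + R = [116]
K = P̄·Hᵀ·S⁻¹ = [-13/116; -8/29; -7/29]
x' − x̄ = [13/116, 8/29, 7/29] = K·y
y = (KᵀK)⁻¹·Kᵀ·(x' − x̄) = [-1]
z = y + H·x̄ = [-1] + [0] = [-1]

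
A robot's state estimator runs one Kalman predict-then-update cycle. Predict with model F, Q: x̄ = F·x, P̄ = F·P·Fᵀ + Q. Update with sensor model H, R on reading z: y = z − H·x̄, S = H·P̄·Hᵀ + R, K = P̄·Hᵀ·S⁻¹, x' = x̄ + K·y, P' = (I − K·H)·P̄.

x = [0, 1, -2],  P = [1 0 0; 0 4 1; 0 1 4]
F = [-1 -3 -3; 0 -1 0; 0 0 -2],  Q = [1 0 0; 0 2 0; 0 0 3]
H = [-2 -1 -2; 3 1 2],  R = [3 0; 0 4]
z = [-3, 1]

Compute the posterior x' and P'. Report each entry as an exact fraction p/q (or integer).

x' = [-10021/9803, -16878/9803, 30862/9803]
P' = [19689/9803 7865/9803 -26050/9803; 7865/9803 36393/9803 -27644/9803; -26050/9803 -27644/9803 47357/9803]

x̄ = F·x = [3, -1, 4]
P̄ = F·P·Fᵀ + Q = [92 15 30; 15 6 2; 30 2 19]
y = z − H·x̄ = [10, -15]
S = H·P̄·Hᵀ + R = [761 -1017; -1017 1372]
K = P̄·Hᵀ·S⁻¹ = [1619/9803 3708/9803; 1055/9803 1175/9803; -4990/9803 -2770/9803]
x' = x̄ + K·y = [-10021/9803, -16878/9803, 30862/9803]
P' = (I − K·H)·P̄ = [19689/9803 7865/9803 -26050/9803; 7865/9803 36393/9803 -27644/9803; -26050/9803 -27644/9803 47357/9803]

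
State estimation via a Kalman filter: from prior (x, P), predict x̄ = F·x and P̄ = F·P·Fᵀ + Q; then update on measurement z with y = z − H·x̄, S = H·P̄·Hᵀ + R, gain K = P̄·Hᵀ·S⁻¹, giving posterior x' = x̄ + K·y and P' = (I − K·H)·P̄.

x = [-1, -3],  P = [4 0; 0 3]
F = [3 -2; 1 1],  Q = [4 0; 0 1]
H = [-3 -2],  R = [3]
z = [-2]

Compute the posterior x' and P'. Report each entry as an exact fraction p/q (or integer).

x̄ = F·x = [3, -4]
P̄ = F·P·Fᵀ + Q = [52 6; 6 8]
y = z − H·x̄ = [-1]
S = H·P̄·Hᵀ + R = [575]
K = P̄·Hᵀ·S⁻¹ = [-168/575; -34/575]
x' = x̄ + K·y = [1893/575, -2266/575]
P' = (I − K·H)·P̄ = [1676/575 -2262/575; -2262/575 3444/575]

x' = [1893/575, -2266/575]
P' = [1676/575 -2262/575; -2262/575 3444/575]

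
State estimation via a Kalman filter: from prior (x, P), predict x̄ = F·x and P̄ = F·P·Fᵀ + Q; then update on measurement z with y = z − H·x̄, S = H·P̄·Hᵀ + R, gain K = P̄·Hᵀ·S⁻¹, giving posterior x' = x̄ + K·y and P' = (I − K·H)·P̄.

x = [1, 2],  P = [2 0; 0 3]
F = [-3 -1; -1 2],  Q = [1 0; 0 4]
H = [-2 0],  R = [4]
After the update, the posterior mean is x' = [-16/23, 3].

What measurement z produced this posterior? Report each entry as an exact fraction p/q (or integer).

z = [1]

x̄ = F·x = [-5, 3]
P̄ = F·P·Fᵀ + Q = [22 0; 0 18]
S = H·P̄·Hᵀ + R = [92]
K = P̄·Hᵀ·S⁻¹ = [-11/23; 0]
x' − x̄ = [99/23, 0] = K·y
y = (KᵀK)⁻¹·Kᵀ·(x' − x̄) = [-9]
z = y + H·x̄ = [-9] + [10] = [1]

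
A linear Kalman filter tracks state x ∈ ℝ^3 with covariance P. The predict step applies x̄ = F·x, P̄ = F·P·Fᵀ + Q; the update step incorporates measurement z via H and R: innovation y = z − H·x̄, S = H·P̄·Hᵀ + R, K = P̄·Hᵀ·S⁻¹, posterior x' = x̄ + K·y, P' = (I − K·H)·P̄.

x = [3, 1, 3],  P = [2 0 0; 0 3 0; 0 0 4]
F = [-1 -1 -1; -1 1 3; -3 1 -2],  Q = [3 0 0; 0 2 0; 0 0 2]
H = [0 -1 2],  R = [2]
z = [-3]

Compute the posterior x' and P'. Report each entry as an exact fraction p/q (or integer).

x̄ = F·x = [-7, 7, -14]
P̄ = F·P·Fᵀ + Q = [12 -13 11; -13 43 -15; 11 -15 39]
y = z − H·x̄ = [32]
S = H·P̄·Hᵀ + R = [261]
K = P̄·Hᵀ·S⁻¹ = [35/261; -73/261; 31/87]
x' = x̄ + K·y = [-707/261, -509/261, -226/87]
P' = (I − K·H)·P̄ = [1907/261 -838/261 -128/87; -838/261 5894/261 958/87; -128/87 958/87 170/29]

x' = [-707/261, -509/261, -226/87]
P' = [1907/261 -838/261 -128/87; -838/261 5894/261 958/87; -128/87 958/87 170/29]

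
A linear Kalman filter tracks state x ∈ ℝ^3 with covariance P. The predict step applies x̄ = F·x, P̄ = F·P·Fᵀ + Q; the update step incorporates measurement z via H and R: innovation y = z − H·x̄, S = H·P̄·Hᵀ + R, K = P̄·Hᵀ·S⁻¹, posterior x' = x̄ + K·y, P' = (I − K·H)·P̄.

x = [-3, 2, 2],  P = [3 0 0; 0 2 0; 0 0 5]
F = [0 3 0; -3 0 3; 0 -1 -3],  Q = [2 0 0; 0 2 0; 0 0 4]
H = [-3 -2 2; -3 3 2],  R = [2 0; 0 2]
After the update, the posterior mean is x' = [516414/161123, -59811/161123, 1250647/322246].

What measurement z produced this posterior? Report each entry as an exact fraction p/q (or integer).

x̄ = F·x = [6, 15, -8]
P̄ = F·P·Fᵀ + Q = [20 0 -6; 0 74 -45; -6 -45 51]
S = H·P̄·Hᵀ + R = [1114 -78; -78 584]
K = P̄·Hᵀ·S⁻¹ = [-11916/161123 -21456/161123; -32174/161123 32121/161123; 60735/322246 -165/322246]
x' − x̄ = [-450324/161123, -2476656/161123, 3828615/322246] = K·y
y = (KᵀK)⁻¹·Kᵀ·(x' − x̄) = [63, -14]
z = y + H·x̄ = [63, -14] + [-64, 11] = [-1, -3]

z = [-1, -3]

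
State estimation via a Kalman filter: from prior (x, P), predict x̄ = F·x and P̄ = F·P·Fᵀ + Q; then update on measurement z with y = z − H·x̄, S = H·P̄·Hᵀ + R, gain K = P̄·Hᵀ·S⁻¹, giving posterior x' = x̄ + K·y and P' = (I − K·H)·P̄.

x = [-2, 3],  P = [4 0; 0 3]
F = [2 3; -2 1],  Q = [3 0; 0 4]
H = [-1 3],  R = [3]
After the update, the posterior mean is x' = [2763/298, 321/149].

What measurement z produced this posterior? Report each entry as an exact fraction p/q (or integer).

z = [-3]

x̄ = F·x = [5, 7]
P̄ = F·P·Fᵀ + Q = [46 -7; -7 23]
S = H·P̄·Hᵀ + R = [298]
K = P̄·Hᵀ·S⁻¹ = [-67/298; 38/149]
x' − x̄ = [1273/298, -722/149] = K·y
y = (KᵀK)⁻¹·Kᵀ·(x' − x̄) = [-19]
z = y + H·x̄ = [-19] + [16] = [-3]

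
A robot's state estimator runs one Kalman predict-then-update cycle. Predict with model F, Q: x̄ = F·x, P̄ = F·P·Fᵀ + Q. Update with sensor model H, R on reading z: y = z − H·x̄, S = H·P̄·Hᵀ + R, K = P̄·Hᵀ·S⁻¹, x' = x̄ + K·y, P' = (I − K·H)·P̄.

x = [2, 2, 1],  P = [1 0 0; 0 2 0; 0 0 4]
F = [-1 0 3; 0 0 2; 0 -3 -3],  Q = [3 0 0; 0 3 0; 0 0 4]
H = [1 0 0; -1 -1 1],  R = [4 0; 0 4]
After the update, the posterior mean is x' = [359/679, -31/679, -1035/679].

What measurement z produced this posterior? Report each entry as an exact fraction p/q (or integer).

x̄ = F·x = [1, 2, -9]
P̄ = F·P·Fᵀ + Q = [40 24 -36; 24 19 -24; -36 -24 58]
S = H·P̄·Hᵀ + R = [44 -100; -100 289]
K = P̄·Hᵀ·S⁻¹ = [390/679 -100/679; 59/679 -137/679; 349/679 398/679]
x' − x̄ = [-320/679, -1389/679, 5076/679] = K·y
y = (KᵀK)⁻¹·Kᵀ·(x' − x̄) = [2, 11]
z = y + H·x̄ = [2, 11] + [1, -12] = [3, -1]

z = [3, -1]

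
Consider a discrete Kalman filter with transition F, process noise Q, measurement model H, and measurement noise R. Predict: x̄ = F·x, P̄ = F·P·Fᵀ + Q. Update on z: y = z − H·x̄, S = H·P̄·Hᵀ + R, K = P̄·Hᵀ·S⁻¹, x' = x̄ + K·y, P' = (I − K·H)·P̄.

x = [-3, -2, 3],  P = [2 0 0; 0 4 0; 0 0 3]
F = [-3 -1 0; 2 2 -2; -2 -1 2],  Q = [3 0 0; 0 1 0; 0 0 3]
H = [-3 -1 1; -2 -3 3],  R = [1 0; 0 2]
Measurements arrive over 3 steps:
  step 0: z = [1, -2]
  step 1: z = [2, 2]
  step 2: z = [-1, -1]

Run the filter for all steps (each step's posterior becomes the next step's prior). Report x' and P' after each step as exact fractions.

step 0: x' = [-13231/21126, 9277/10563, -197/1509], P' = [9397/42252 -1445/10563 160/1509; -1445/10563 40337/21126 5021/3018; 160/1509 5021/3018 5627/3018]
step 1: x' = [-38680614/71813809, 43367328/71813809, 196168618/215441427], P' = [14851727/71813809 -5821558/71813809 9932318/71813809; -5821558/71813809 79665643/71813809 69727179/71813809; 9932318/71813809 69727179/71813809 267764875/215441427]
step 2: x' = [217003724089/476224804881, -216899125706/476224804881, -150647104565/476224804881], P' = [98431826252/476224804881 -37897434427/476224804881 66565501679/476224804881; -37897434427/476224804881 492606634865/476224804881 425885620961/476224804881; 66565501679/476224804881 425885620961/476224804881 554535835127/476224804881]

step 0: x̄ = F·x = [11, -16, 14]
step 0: P̄ = F·P·Fᵀ + Q = [25 -20 16; -20 37 -28; 16 -28 27]
step 0: y = z − H·x̄ = [4, -70]
step 0: S = H·P̄·Hᵀ + R = [130 114; 114 750]
step 0: K = P̄·Hᵀ·S⁻¹ = [-5977/14084 5993/42252; 580/3521 -4895/21126; -59/503 589/3018]
step 0: x' = x̄ + K·y = [-13231/21126, 9277/10563, -197/1509]
step 0: P' = (I − K·H)·P̄ = [9397/42252 -1445/10563 160/1509; -1445/10563 40337/21126 5021/3018; 160/1509 5021/3018 5627/3018]
step 1: x̄ = F·x = [21139/21126, 8081/10563, 1196/10563]
step 1: P̄ = F·P·Fᵀ + Q = [257323/42252 -2011/21126 -14828/10563; -2011/21126 18304/10563 -5441/10563; -14828/10563 -5441/10563 109997/21126]
step 1: y = z − H·x̄ = [39813/7042, 62920/10563]
step 1: S = H·P̄·Hᵀ + R = [1008879/14084 527057/7042; 527057/7042 2403959/21126]
step 1: K = P̄·Hᵀ·S⁻¹ = [-28801305/71813809 8779087/71813809; 7526210/71813809 -9086138/71813809; -30807524/215441427 19359351/71813809]
step 1: x' = x̄ + K·y = [-38680614/71813809, 43367328/71813809, 196168618/215441427]
step 1: P' = (I − K·H)·P̄ = [14851727/71813809 -5821558/71813809 9932318/71813809; -5821558/71813809 79665643/71813809 69727179/71813809; 9932318/71813809 69727179/71813809 267764875/215441427]
step 2: x̄ = F·x = [72674514/71813809, -364216952/215441427, 494318936/215441427]
step 2: P̄ = F·P·Fᵀ + Q = [393843265/71813809 -2820918/71813809 -59380051/71813809; -2820918/71813809 369164047/215441427 -129021184/215441427; -59380051/71813809 -129021184/215441427 989640958/215441427]
step 2: y = z − H·x̄ = [-419906689/215441427, -785000669/71813809]
step 2: S = H·P̄·Hᵀ + R = [13484121349/215441427 4602057426/71813809; 4602057426/71813809 7248252393/71813809]
step 2: K = P̄·Hᵀ·S⁻¹ = [-21203615850/52913867209 58262577907/476224804881; 5219032153/52913867209 -62184086429/476224804881; -7894032319/52913867209 126409819570/476224804881]
step 2: x' = x̄ + K·y = [217003724089/476224804881, -216899125706/476224804881, -150647104565/476224804881]
step 2: P' = (I − K·H)·P̄ = [98431826252/476224804881 -37897434427/476224804881 66565501679/476224804881; -37897434427/476224804881 492606634865/476224804881 425885620961/476224804881; 66565501679/476224804881 425885620961/476224804881 554535835127/476224804881]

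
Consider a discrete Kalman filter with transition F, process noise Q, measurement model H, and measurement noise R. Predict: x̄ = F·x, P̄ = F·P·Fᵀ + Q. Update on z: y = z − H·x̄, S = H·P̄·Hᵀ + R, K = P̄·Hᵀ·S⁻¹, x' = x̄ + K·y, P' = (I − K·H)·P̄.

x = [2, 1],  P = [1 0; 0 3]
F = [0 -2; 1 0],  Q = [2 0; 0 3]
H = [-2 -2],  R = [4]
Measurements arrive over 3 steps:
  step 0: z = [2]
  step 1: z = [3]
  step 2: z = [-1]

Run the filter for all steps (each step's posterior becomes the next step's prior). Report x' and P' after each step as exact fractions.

step 0: x' = [-52/19, 34/19], P' = [70/19 -56/19; -56/19 60/19]
step 1: x' = [-49/72, -415/432], P' = [41/18 -181/108; -181/108 1325/648]
step 2: x' = [5585/3752, -3589/3752], P' = [2133/938 -1585/938; -1585/938 3869/1876]

step 0: x̄ = F·x = [-2, 2]
step 0: P̄ = F·P·Fᵀ + Q = [14 0; 0 4]
step 0: y = z − H·x̄ = [2]
step 0: S = H·P̄·Hᵀ + R = [76]
step 0: K = P̄·Hᵀ·S⁻¹ = [-7/19; -2/19]
step 0: x' = x̄ + K·y = [-52/19, 34/19]
step 0: P' = (I − K·H)·P̄ = [70/19 -56/19; -56/19 60/19]
step 1: x̄ = F·x = [-68/19, -52/19]
step 1: P̄ = F·P·Fᵀ + Q = [278/19 112/19; 112/19 127/19]
step 1: y = z − H·x̄ = [-183/19]
step 1: S = H·P̄·Hᵀ + R = [2592/19]
step 1: K = P̄·Hᵀ·S⁻¹ = [-65/216; -239/1296]
step 1: x' = x̄ + K·y = [-49/72, -415/432]
step 1: P' = (I − K·H)·P̄ = [41/18 -181/108; -181/108 1325/648]
step 2: x̄ = F·x = [415/216, -49/72]
step 2: P̄ = F·P·Fᵀ + Q = [1649/162 181/54; 181/54 95/18]
step 2: y = z − H·x̄ = [40/27]
step 2: S = H·P̄·Hᵀ + R = [7504/81]
step 2: K = P̄·Hᵀ·S⁻¹ = [-137/469; -699/3752]
step 2: x' = x̄ + K·y = [5585/3752, -3589/3752]
step 2: P' = (I − K·H)·P̄ = [2133/938 -1585/938; -1585/938 3869/1876]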